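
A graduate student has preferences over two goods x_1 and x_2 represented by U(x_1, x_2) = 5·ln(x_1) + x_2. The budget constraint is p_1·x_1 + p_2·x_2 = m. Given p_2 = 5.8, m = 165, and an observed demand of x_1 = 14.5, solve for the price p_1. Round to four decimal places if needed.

MU_x_1 = 5/x_1, MU_x_2 = 1. Tangency: 5/x_1 = p_1/p_2.
So x_1*(p_1,p_2) = 5·p_2/p_1, independent of income; and x_2* = (m − 5·p_2)/p_2.
Set x_1* = 14.5 in the demand function and solve for p_1: p_1 = 2.

p_1 = 2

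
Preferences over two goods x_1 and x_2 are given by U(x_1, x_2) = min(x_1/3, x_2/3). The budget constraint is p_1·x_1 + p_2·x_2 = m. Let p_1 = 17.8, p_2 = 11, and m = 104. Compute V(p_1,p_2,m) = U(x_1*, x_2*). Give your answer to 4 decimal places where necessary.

V = 1.2037

With perfect complements, no substitution: consume in ratio x_1:x_2 = 3:3.
Budget: p_1·x_1 + p_2·x_1 = m, so (3·p_1 + 3·p_2)·x_1 = 3·m.
Demand: x_1*(p_1,p_2,m) = 3·m/(3·p_1 + 3·p_2), x_2* = 3·m/(3·p_1 + 3·p_2).
Here 3·17.8 + 3·11 = 86.4, giving x_1* = 3.6111 and x_2* = 3.6111.
Utility at the optimum: U(3.6111, 3.6111) = 1.2037.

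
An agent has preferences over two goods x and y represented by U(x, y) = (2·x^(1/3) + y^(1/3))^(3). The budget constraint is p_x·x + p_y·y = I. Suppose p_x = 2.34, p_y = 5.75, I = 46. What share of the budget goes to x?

MU_x ∝ 2·x^(-2/3), MU_y ∝ y^(-2/3), so MRS = 2·(y/x)^(2/3) = p_x/p_y.
Hence y/x = ((1/2)·p_x/p_y)^(1/(2/3)), i.e. raised to the 1.5 power.
With the ratio pinned down, the budget gives x* = I/(p_x + p_y·(y/x)) and y* = (y/x)·x*.
Numerically y/x = 0.091786, so x* = 46/(2.34 + 5.75·0.091786) = 16.0403 and y* = 0.091786·16.0403 = 1.4723.
Expenditure on x: 2.34·16.0403 = 37.5344; share = 0.816.

share on x = 0.816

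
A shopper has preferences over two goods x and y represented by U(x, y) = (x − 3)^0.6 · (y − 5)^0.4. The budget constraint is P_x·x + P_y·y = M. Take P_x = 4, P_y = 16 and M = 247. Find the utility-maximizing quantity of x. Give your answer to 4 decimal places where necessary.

x* = 26.25

After buying the subsistence bundle (3, 5), a share 0.6 of the remaining income goes to x: x* = 3 + 0.6·(M − 3P_x − 5P_y)/P_x.
Discretionary income = 247 − 3·4 − 5·16 = 155; x* = 3 + 0.6·155/4 = 26.25.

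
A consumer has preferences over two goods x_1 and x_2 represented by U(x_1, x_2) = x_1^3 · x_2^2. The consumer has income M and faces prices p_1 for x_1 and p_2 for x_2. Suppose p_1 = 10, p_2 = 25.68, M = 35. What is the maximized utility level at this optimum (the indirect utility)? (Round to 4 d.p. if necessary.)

V = 2.7525

The MRS is (3/2)·x_2/x_1. Set MRS = p_1/p_2.
Rearranging, p_2·x_2 = (2/3)·p_1·x_1. Substituting into the budget gives p_1·x_1·(1 + (2/3)) = M.
Demand: x_1*(p_1,p_2,M) = 0.6·M/p_1 and x_2* = 0.4·M/p_2.
At p_1=10, p_2=25.68, M=35: x_1* = 0.6·35/10 = 2.1, x_2* = 0.5452.
Utility at the optimum: U(2.1, 0.5452) = 2.7525.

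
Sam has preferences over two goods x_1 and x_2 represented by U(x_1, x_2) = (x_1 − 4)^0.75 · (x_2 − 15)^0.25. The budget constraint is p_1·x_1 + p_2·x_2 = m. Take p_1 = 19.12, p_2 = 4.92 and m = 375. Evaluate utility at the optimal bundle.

After buying the subsistence bundle (4, 15), a share 0.75 of the remaining income goes to x_1: x_1* = 4 + 0.75·(m − 4p_1 − 15p_2)/p_1.
Discretionary income = 375 − 4·19.12 − 15·4.92 = 224.72; x_1* = 4 + 0.75·224.72/19.12 = 12.8149; x_2* = 15 + 0.25·224.72/4.92 = 26.4187.
Utility at the optimum: U(12.8149, 26.4187) = 9.4041.

V = 9.4041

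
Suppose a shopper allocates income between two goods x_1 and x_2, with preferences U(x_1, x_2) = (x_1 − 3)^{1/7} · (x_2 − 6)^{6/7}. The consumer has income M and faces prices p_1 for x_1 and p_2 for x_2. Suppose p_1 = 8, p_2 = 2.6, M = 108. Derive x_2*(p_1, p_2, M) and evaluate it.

This is Cobb-Douglas in (x_1−3, x_2−6): tangency gives 1/7·p_2·(x_2−6) = 6/7·p_1·(x_1−3).
After buying the subsistence bundle (3, 6), a share 1/7 of the remaining income goes to x_1: x_1* = 3 + 1/7·(M − 3p_1 − 6p_2)/p_1.
Discretionary income = 108 − 3·8 − 6·2.6 = 68.4; x_2* = 6 + 6/7·68.4/2.6 = 28.5495.

x_2* = 28.5495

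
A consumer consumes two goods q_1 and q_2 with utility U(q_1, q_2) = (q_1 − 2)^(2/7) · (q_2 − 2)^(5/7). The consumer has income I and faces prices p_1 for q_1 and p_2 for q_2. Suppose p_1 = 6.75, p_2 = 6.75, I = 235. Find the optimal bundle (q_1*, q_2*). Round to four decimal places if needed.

q_1* = 10.8042, q_2* = 24.0106

After buying the subsistence bundle (2, 2), a share 2/7 of the remaining income goes to q_1: q_1* = 2 + 2/7·(I − 2p_1 − 2p_2)/p_1.
Discretionary income = 235 − 2·6.75 − 2·6.75 = 208; q_1* = 2 + 2/7·208/6.75 = 10.8042; q_2* = 2 + 5/7·208/6.75 = 24.0106.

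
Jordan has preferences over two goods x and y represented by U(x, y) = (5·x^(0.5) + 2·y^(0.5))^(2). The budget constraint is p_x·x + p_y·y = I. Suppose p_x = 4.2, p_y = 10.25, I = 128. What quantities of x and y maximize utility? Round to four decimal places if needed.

MRS = MU_x/MU_y = (5/2)·(y/x)^(0.5). Set equal to p_x/p_y.
Solve for the ratio: y/x = [(2/5)·p_x/p_y]^(2).
Substitute y = (y/x)·x into the budget: x* = I/(p_x + p_y·(y/x)).
Numerically y/x = 0.026864, so x* = 128/(4.2 + 10.25·0.026864) = 28.6011 and y* = 0.026864·28.6011 = 0.7683.

x* = 28.6011, y* = 0.7683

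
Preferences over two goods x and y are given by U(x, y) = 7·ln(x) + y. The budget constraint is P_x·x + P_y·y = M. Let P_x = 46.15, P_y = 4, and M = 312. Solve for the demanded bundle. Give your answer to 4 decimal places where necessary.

x* = 0.6067, y* = 71

Set MRS = P_x/P_y: (7/x)/1 = P_x/P_y.
So x*(P_x,P_y) = 7·P_y/P_x, independent of income; and y* = (M − 7·P_y)/P_y.
At the given prices: x* = 7·4/46.15 = 0.6067, and y* = 71.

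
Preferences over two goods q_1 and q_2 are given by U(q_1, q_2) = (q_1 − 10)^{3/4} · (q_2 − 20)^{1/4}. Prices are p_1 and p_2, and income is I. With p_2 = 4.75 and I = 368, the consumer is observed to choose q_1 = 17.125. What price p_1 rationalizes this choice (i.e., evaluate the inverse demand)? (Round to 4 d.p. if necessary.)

p_1 = 14

MRS = 3·(q_2−20)/(q_1−10). Tangency with p_1/p_2 gives q_2−20 = (1/3)·(p_1/p_2)·(q_1−10).
After buying the subsistence bundle (10, 20), a share 0.75 of the remaining income goes to q_1: q_1* = 10 + 0.75·(I − 10p_1 − 20p_2)/p_1.
Set q_1* = 17.125 in the demand function and solve for p_1: p_1 = 14.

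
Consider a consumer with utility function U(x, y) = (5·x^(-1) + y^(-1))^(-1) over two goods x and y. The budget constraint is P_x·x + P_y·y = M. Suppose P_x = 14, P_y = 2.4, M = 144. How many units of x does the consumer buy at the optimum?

x* = 8.6787

From the CES first-order condition, 5·(y/x)^(2) = P_x/P_y.
Hence y/x = ((1/5)·P_x/P_y)^(1/(2)), i.e. raised to the 0.5 power.
With the ratio pinned down, the budget gives x* = M/(P_x + P_y·(y/x)) and y* = (y/x)·x*.
Numerically y/x = 1.080123, so x* = 144/(14 + 2.4·1.080123) = 8.6787.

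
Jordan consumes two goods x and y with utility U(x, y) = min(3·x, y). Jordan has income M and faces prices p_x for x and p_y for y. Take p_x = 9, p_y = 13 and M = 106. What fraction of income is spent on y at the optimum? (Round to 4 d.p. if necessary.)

With perfect complements, no substitution: consume in ratio x:y = 1:3.
Budget: p_x·x + p_y·3·x = M, so (p_x + 3·p_y)·x = M.
Demand: x*(p_x,p_y,M) = M/(p_x + 3·p_y), y* = 3·M/(p_x + 3·p_y).
Here 9 + 3·13 = 48, giving x* = 2.2083 and y* = 6.625.
Expenditure on y: 13·6.625 = 86.125; share = 0.8125.

share on y = 0.8125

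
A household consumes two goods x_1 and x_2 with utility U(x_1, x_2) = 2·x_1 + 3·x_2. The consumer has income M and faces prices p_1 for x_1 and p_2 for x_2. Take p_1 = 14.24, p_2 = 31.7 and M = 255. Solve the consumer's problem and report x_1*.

x_1* = 17.9073

Linear utility — the consumer picks whichever good has higher MU/price: 2/14.24 = 0.1404 vs 3/31.7 = 0.0946.
x_1 gives more utility per dollar, so spend all income on x_1: x_1* = M/p_1, x_2* = 0.
Numerically: x_1* = 17.9073, x_2* = 0.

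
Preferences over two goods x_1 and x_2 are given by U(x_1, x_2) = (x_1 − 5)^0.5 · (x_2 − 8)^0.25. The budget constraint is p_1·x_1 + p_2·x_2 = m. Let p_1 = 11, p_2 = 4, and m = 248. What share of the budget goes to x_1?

Let x_1' = x_1−5, x_2' = x_2−8. MRS = 2·x_2'/x_1' = p_1/p_2.
Substituting into the budget: x_1* = 5 + 2/3·(m − 5·p_1 − 8·p_2)/p_1, and x_2* = 8 + 1/3·(…)/p_2.
Discretionary income = 248 − 5·11 − 8·4 = 161; x_1* = 5 + 2/3·161/11 = 14.7576; x_2* = 8 + 1/3·161/4 = 21.4167.
Expenditure on x_1: 11·14.7576 = 162.3333; share = 0.6546.

share on x_1 = 0.6546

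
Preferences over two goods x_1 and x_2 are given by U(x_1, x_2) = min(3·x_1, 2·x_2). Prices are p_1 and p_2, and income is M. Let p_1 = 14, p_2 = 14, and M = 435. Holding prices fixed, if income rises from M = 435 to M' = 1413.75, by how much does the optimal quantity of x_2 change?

Δx_2* = 41.9464

With perfect complements, no substitution: consume in ratio x_1:x_2 = 2:3.
Budget: p_1·x_1 + p_2·(3/2)·x_1 = M, so (2·p_1 + 3·p_2)·x_1 = 2·M.
Demand: x_1*(p_1,p_2,M) = 2·M/(2·p_1 + 3·p_2), x_2* = 3·M/(2·p_1 + 3·p_2).
Here 2·14 + 3·14 = 70, giving x_2* = 18.6429.
At M' = 1413.75: x_2* = 60.5893. Change: 60.5893 − 18.6429 = 41.9464.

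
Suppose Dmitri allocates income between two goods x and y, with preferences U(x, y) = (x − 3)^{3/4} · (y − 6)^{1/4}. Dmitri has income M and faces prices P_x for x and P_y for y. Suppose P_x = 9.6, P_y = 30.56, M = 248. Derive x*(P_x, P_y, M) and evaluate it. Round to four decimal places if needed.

x* = 5.8

Discretionary income = 248 − 3·9.6 − 6·30.56 = 35.84; x* = 3 + 0.75·35.84/9.6 = 5.8.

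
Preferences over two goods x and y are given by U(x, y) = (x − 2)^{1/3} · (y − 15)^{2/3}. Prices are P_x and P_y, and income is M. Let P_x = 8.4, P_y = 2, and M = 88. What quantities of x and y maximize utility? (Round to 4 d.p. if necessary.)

x* = 3.6349, y* = 28.7333

This is Cobb-Douglas in (x−2, y−15): tangency gives 1/3·P_y·(y−15) = 2/3·P_x·(x−2).
Substituting into the budget: x* = 2 + 1/3·(M − 2·P_x − 15·P_y)/P_x, and y* = 15 + 2/3·(…)/P_y.
Discretionary income = 88 − 2·8.4 − 15·2 = 41.2; x* = 2 + 1/3·41.2/8.4 = 3.6349; y* = 15 + 2/3·41.2/2 = 28.7333.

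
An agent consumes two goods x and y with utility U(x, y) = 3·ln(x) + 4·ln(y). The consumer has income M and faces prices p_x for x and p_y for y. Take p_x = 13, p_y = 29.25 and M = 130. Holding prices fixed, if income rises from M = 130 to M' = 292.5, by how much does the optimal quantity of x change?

Δx* = 5.3571

Tangency: MRS = (3/4)·y/x = p_x/p_y.
So 3·p_y·y = 4·p_x·x; combined with the budget, a share 3/7 of income goes to x.
Demand: x*(p_x,p_y,M) = 3/7·M/p_x and y* = 4/7·M/p_y.
At p_x=13, p_y=29.25, M=130: x* = 3/7·130/13 = 4.2857.
At M' = 292.5: x* = 9.6429. Change: 9.6429 − 4.2857 = 5.3571.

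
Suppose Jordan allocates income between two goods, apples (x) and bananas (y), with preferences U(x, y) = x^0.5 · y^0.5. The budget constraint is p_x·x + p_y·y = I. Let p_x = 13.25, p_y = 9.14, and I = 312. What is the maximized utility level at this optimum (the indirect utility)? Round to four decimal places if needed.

V = 14.1757

The MRS is y/x. Set MRS = p_x/p_y.
So 0.5·p_y·y = 0.5·p_x·x; combined with the budget, a share 0.5 of income goes to x.
Demand: x*(p_x,p_y,I) = 0.5·I/p_x and y* = 0.5·I/p_y.
At p_x=13.25, p_y=9.14, I=312: x* = 0.5·312/13.25 = 11.7736, y* = 17.0678.
Utility at the optimum: U(11.7736, 17.0678) = 14.1757.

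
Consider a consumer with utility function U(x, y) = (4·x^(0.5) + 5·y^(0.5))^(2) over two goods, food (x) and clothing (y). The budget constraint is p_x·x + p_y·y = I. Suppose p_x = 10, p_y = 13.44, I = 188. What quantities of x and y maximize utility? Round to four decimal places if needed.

x* = 8.6933, y* = 7.5198

Substitute y = (y/x)·x into the budget: x* = I/(p_x + p_y·(y/x)).
Numerically y/x = 0.865011, so x* = 188/(10 + 13.44·0.865011) = 8.6933 and y* = 0.865011·8.6933 = 7.5198.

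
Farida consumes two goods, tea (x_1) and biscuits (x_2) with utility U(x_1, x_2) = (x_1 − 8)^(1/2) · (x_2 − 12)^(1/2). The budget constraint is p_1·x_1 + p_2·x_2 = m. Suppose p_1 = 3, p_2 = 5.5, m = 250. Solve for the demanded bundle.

x_1* = 34.6667, x_2* = 26.5455

Discretionary income = 250 − 8·3 − 12·5.5 = 160; x_1* = 8 + 0.5·160/3 = 34.6667; x_2* = 12 + 0.5·160/5.5 = 26.5455.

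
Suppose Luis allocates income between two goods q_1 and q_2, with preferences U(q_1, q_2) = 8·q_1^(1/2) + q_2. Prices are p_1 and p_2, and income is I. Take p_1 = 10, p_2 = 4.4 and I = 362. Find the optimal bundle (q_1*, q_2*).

q_1* = 3.0976, q_2* = 75.2327

Thus q_1* = (4·p_2/p_1)² — independent of I — with the rest of income spent on q_2.
Plugging in: q_1* = (4·4.4/10)² = 3.0976, q_2* = 75.2327.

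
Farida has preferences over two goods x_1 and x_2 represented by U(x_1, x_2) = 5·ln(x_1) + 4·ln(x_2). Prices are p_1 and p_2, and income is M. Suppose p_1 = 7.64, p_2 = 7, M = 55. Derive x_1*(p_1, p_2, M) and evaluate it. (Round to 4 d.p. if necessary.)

MU_x_1/MU_x_2 = (5·x_2)/(4·x_1); tangency sets this equal to p_1/p_2.
So 5·p_2·x_2 = 4·p_1·x_1; combined with the budget, a share 5/9 of income goes to x_1.
Demand: x_1*(p_1,p_2,M) = 5/9·M/p_1 and x_2* = 4/9·M/p_2.
At p_1=7.64, p_2=7, M=55: x_1* = 5/9·55/7.64 = 3.9994.

x_1* = 3.9994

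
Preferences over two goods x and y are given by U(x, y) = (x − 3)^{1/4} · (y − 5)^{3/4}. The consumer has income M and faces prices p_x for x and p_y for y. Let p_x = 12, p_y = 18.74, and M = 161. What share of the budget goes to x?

MRS = (1/3)·(y−5)/(x−3). Tangency with p_x/p_y gives y−5 = 3·(p_x/p_y)·(x−3).
Substituting into the budget: x* = 3 + 0.25·(M − 3·p_x − 5·p_y)/p_x, and y* = 5 + 0.75·(…)/p_y.
Discretionary income = 161 − 3·12 − 5·18.74 = 31.3; x* = 3 + 0.25·31.3/12 = 3.6521; y* = 5 + 0.75·31.3/18.74 = 6.2527.
Expenditure on x: 12·3.6521 = 43.825; share = 0.2722.

share on x = 0.2722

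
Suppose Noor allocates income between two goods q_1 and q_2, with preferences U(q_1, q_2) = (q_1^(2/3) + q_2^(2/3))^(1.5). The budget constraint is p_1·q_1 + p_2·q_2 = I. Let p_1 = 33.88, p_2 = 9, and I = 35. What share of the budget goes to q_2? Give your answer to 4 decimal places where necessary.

With the ratio pinned down, the budget gives q_1* = I/(p_1 + p_2·(q_2/q_1)) and q_2* = (q_2/q_1)·q_1*.
Numerically q_2/q_1 = 53.3461, so q_1* = 35/(33.88 + 9·53.3461) = 0.0681 and q_2* = 53.3461·0.0681 = 3.6326.
Expenditure on q_2: 9·3.6326 = 32.693; share = 0.9341.

share on q_2 = 0.9341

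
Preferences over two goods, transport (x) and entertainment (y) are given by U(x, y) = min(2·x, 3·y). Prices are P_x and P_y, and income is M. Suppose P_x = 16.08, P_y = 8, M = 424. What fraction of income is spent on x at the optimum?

share on x = 0.7509

With perfect complements, no substitution: consume in ratio x:y = 3:2.
Budget: P_x·x + P_y·(2/3)·x = M, so (3·P_x + 2·P_y)·x = 3·M.
Demand: x*(P_x,P_y,M) = 3·M/(3·P_x + 2·P_y), y* = 2·M/(3·P_x + 2·P_y).
Here 3·16.08 + 2·8 = 64.24, giving x* = 19.8007 and y* = 13.2005.
Expenditure on x: 16.08·19.8007 = 318.396; share = 0.7509.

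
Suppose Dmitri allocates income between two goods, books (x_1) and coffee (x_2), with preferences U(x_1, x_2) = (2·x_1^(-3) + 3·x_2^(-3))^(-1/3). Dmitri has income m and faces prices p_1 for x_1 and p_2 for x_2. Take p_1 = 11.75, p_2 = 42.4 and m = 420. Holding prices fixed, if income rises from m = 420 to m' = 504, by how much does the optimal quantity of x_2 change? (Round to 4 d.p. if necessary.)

Δx_2* = 1.4728

MRS = MU_x_1/MU_x_2 = (2/3)·(x_2/x_1)^(4). Set equal to p_1/p_2.
Solve for the ratio: x_2/x_1 = [(3/2)·p_1/p_2]^(0.25).
With the ratio pinned down, the budget gives x_1* = m/(p_1 + p_2·(x_2/x_1)) and x_2* = (x_2/x_1)·x_1*.
Numerically x_2/x_1 = 0.802954, so x_1* = 420/(11.75 + 42.4·0.802954) = 9.1713 and x_2* = 0.802954·9.1713 = 7.3641.
At m' = 504: x_2* = 8.8369. Change: 8.8369 − 7.3641 = 1.4728.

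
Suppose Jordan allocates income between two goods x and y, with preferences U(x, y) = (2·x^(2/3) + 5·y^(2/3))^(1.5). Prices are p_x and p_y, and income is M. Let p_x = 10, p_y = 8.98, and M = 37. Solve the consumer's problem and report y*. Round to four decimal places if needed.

MU_x ∝ 2·x^(-1/3), MU_y ∝ 5·y^(-1/3), so MRS = (2/5)·(y/x)^(1/3) = p_x/p_y.
Hence y/x = ((5/2)·p_x/p_y)^(1/(1/3)), i.e. raised to the 3 power.
Substitute y = (y/x)·x into the budget: x* = M/(p_x + p_y·(y/x)).
Numerically y/x = 21.576998, so x* = 37/(10 + 8.98·21.576998) = 0.1816 and y* = 21.576998·0.1816 = 3.9181.

y* = 3.9181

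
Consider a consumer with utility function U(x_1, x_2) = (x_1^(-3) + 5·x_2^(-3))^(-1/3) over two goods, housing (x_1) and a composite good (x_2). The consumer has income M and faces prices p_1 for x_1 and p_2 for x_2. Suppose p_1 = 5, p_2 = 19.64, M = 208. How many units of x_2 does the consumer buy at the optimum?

MU_x_1 ∝ x_1^(-4), MU_x_2 ∝ 5·x_2^(-4), so MRS = (1/5)·(x_2/x_1)^(4) = p_1/p_2.
Solve for the ratio: x_2/x_1 = [5·p_1/p_2]^(0.25).
Substitute x_2 = (x_2/x_1)·x_1 into the budget: x_1* = M/(p_1 + p_2·(x_2/x_1)).
Numerically x_2/x_1 = 1.062184, so x_1* = 208/(5 + 19.64·1.062184) = 8.0429 and x_2* = 1.062184·8.0429 = 8.543.

x_2* = 8.543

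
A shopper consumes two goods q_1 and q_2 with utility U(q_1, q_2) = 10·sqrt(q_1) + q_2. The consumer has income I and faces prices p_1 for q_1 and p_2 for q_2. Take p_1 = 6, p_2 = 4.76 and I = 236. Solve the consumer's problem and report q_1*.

q_1* = 15.7344

Utility is quasi-linear in q_2; the FOC for q_1 is 5/√q_1 = p_1/p_2.
Solve: √q_1 = 5·p_2/p_1, so q_1*(p_1,p_2) = (5·p_2/p_1)², and q_2* = (I − p_1·q_1*)/p_2.
Plugging in: q_1* = (5·4.76/6)² = 15.7344.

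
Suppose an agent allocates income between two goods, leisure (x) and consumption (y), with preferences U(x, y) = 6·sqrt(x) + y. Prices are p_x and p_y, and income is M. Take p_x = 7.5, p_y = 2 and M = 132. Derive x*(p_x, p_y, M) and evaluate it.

x* = 0.64

Utility is quasi-linear in y; the FOC for x is 3/√x = p_x/p_y.
Thus x* = (3·p_y/p_x)² — independent of M — with the rest of income spent on y.
Plugging in: x* = (3·2/7.5)² = 0.64.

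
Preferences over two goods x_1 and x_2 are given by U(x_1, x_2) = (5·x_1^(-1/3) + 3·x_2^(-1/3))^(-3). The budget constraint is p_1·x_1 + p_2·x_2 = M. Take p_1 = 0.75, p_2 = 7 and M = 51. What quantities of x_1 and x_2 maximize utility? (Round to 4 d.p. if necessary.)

x_1* = 31.0279, x_2* = 3.9613

From the CES first-order condition, (5/3)·(x_2/x_1)^(4/3) = p_1/p_2.
Hence x_2/x_1 = ((3/5)·p_1/p_2)^(1/(4/3)), i.e. raised to the 0.75 power.
With the ratio pinned down, the budget gives x_1* = M/(p_1 + p_2·(x_2/x_1)) and x_2* = (x_2/x_1)·x_1*.
Numerically x_2/x_1 = 0.127669, so x_1* = 51/(0.75 + 7·0.127669) = 31.0279 and x_2* = 0.127669·31.0279 = 3.9613.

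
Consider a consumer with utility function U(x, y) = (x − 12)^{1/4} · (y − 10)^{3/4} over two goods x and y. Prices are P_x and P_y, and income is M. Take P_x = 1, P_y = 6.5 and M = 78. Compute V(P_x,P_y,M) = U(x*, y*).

This is Cobb-Douglas in (x−12, y−10): tangency gives 0.25·P_y·(y−10) = 0.75·P_x·(x−12).
Substituting into the budget: x* = 12 + 0.25·(M − 12·P_x − 10·P_y)/P_x, and y* = 10 + 0.75·(…)/P_y.
Discretionary income = 78 − 12·1 − 10·6.5 = 1; x* = 12 + 0.25·1/1 = 12.25; y* = 10 + 0.75·1/6.5 = 10.1154.
Utility at the optimum: U(12.25, 10.1154) = 0.14.

V = 0.14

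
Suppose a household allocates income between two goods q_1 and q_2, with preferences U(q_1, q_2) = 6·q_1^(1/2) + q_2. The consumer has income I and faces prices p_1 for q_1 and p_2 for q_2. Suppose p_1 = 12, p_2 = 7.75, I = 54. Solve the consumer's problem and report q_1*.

Utility is quasi-linear in q_2; the FOC for q_1 is 3/√q_1 = p_1/p_2.
Solve: √q_1 = 3·p_2/p_1, so q_1*(p_1,p_2) = (3·p_2/p_1)², and q_2* = (I − p_1·q_1*)/p_2.
Plugging in: q_1* = (3·7.75/12)² = 3.7539.

q_1* = 3.7539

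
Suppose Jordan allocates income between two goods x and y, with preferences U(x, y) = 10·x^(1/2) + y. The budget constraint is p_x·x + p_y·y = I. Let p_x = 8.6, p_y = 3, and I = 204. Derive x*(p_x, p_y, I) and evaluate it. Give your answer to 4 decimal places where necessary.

x* = 3.0422

Solve: √x = 5·p_y/p_x, so x*(p_x,p_y) = (5·p_y/p_x)², and y* = (I − p_x·x*)/p_y.
Plugging in: x* = (5·3/8.6)² = 3.0422.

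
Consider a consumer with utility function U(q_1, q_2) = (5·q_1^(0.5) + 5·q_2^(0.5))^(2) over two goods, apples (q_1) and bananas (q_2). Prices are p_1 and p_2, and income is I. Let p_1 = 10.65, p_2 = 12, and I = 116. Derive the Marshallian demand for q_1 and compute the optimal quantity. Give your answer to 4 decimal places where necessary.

q_1* = 5.7706

From the CES first-order condition, (q_2/q_1)^(0.5) = p_1/p_2.
Solve for the ratio: q_2/q_1 = [p_1/p_2]^(2).
Substitute q_2 = (q_2/q_1)·q_1 into the budget: q_1* = I/(p_1 + p_2·(q_2/q_1)).
Numerically q_2/q_1 = 0.787656, so q_1* = 116/(10.65 + 12·0.787656) = 5.7706.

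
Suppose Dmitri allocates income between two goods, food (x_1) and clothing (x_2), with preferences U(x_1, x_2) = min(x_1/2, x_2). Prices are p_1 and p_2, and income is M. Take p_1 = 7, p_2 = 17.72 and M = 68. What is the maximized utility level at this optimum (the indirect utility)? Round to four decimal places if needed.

V = 2.1438

With perfect complements, no substitution: consume in ratio x_1:x_2 = 2:1.
Budget: p_1·x_1 + p_2·(1/2)·x_1 = M, so (2·p_1 + p_2)·x_1 = 2·M.
Demand: x_1*(p_1,p_2,M) = 2·M/(2·p_1 + p_2), x_2* = M/(2·p_1 + p_2).
Here 2·7 + 17.72 = 31.72, giving x_1* = 4.2875 and x_2* = 2.1438.
Utility at the optimum: U(4.2875, 2.1438) = 2.1438.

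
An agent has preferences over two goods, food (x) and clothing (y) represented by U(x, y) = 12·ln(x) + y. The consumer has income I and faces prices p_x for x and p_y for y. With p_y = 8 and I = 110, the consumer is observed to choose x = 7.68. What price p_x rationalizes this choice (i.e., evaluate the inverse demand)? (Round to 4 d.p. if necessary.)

MU_x = 12/x, MU_y = 1. Tangency: 12/x = p_x/p_y.
So x*(p_x,p_y) = 12·p_y/p_x, independent of income; and y* = (I − 12·p_y)/p_y.
Set x* = 7.68 in the demand function and solve for p_x: p_x = 12.5.

p_x = 12.5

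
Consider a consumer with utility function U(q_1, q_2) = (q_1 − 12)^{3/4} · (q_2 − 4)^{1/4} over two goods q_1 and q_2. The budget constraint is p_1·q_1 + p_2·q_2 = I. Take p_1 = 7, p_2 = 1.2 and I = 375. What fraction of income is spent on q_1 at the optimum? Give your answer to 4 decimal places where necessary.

share on q_1 = 0.7964

Let q_1' = q_1−12, q_2' = q_2−4. MRS = 3·q_2'/q_1' = p_1/p_2.
After buying the subsistence bundle (12, 4), a share 0.75 of the remaining income goes to q_1: q_1* = 12 + 0.75·(I − 12p_1 − 4p_2)/p_1.
Discretionary income = 375 − 12·7 − 4·1.2 = 286.2; q_1* = 12 + 0.75·286.2/7 = 42.6643; q_2* = 4 + 0.25·286.2/1.2 = 63.625.
Expenditure on q_1: 7·42.6643 = 298.65; share = 0.7964.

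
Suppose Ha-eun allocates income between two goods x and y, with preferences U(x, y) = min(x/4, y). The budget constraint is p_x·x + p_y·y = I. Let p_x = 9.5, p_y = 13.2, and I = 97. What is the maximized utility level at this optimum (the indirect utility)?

With perfect complements, no substitution: consume in ratio x:y = 4:1.
Budget: p_x·x + p_y·(1/4)·x = I, so (4·p_x + p_y)·x = 4·I.
Demand: x*(p_x,p_y,I) = 4·I/(4·p_x + p_y), y* = I/(4·p_x + p_y).
Here 4·9.5 + 13.2 = 51.2, giving x* = 7.5781 and y* = 1.8945.
Utility at the optimum: U(7.5781, 1.8945) = 1.8945.

V = 1.8945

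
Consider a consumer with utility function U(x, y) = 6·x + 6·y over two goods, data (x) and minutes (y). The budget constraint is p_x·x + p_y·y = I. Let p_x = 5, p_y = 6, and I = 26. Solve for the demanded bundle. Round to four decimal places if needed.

x* = 5.2, y* = 0

Perfect substitutes: compare marginal utility per dollar. 6/p_x vs 6/p_y → 1.2 vs 1.
x gives more utility per dollar, so spend all income on x: x* = I/p_x, y* = 0.
Numerically: x* = 5.2, y* = 0.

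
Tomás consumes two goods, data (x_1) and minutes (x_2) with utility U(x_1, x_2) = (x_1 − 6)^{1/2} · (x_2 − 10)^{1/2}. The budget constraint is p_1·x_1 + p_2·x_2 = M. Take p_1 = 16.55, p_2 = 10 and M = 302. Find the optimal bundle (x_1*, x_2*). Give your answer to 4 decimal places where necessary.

x_1* = 9.1027, x_2* = 15.135

This is Cobb-Douglas in (x_1−6, x_2−10): tangency gives 0.5·p_2·(x_2−10) = 0.5·p_1·(x_1−6).
After buying the subsistence bundle (6, 10), a share 0.5 of the remaining income goes to x_1: x_1* = 6 + 0.5·(M − 6p_1 − 10p_2)/p_1.
Discretionary income = 302 − 6·16.55 − 10·10 = 102.7; x_1* = 6 + 0.5·102.7/16.55 = 9.1027; x_2* = 10 + 0.5·102.7/10 = 15.135.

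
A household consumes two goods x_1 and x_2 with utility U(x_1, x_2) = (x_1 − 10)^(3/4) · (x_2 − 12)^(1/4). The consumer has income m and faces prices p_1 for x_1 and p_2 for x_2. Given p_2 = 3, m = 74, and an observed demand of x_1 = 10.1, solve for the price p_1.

Let x_1' = x_1−10, x_2' = x_2−12. MRS = 3·x_2'/x_1' = p_1/p_2.
Substituting into the budget: x_1* = 10 + 0.75·(m − 10·p_1 − 12·p_2)/p_1, and x_2* = 12 + 0.25·(…)/p_2.
Set x_1* = 10.1 in the demand function and solve for p_1: p_1 = 3.75.

p_1 = 3.75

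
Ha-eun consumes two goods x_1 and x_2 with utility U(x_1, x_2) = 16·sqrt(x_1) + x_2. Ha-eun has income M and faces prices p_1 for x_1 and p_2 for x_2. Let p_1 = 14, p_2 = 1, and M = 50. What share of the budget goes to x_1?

share on x_1 = 0.0914

Set MRS = p_1/p_2: 8·x_1^(−1/2) = p_1/p_2.
Thus x_1* = (8·p_2/p_1)² — independent of M — with the rest of income spent on x_2.
Plugging in: x_1* = (8·1/14)² = 0.3265, x_2* = 45.4286.
Expenditure on x_1: 14·0.3265 = 4.5714; share = 0.0914.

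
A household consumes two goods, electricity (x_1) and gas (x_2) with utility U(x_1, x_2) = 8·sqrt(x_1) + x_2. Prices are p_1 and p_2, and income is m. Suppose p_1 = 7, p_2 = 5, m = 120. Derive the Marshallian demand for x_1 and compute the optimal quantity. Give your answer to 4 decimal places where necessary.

x_1* = 8.1633

Utility is quasi-linear in x_2; the FOC for x_1 is 4/√x_1 = p_1/p_2.
Thus x_1* = (4·p_2/p_1)² — independent of m — with the rest of income spent on x_2.
Plugging in: x_1* = (4·5/7)² = 8.1633.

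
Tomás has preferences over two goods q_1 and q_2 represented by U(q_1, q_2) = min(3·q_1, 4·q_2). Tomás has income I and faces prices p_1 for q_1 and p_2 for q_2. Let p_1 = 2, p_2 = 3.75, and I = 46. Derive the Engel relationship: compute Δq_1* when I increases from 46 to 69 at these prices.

Δq_1* = 4.7792

With perfect complements, no substitution: consume in ratio q_1:q_2 = 4:3.
Budget: p_1·q_1 + p_2·(3/4)·q_1 = I, so (4·p_1 + 3·p_2)·q_1 = 4·I.
Demand: q_1*(p_1,p_2,I) = 4·I/(4·p_1 + 3·p_2), q_2* = 3·I/(4·p_1 + 3·p_2).
Here 4·2 + 3·3.75 = 19.25, giving q_1* = 9.5584.
At I' = 69: q_1* = 14.3377. Change: 14.3377 − 9.5584 = 4.7792.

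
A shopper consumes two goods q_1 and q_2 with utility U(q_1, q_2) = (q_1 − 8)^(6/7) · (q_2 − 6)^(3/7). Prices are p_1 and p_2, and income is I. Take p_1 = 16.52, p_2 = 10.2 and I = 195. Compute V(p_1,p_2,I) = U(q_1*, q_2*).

Let q_1' = q_1−8, q_2' = q_2−6. MRS = 2·q_2'/q_1' = p_1/p_2.
Substituting into the budget: q_1* = 8 + 2/3·(I − 8·p_1 − 6·p_2)/p_1, and q_2* = 6 + 1/3·(…)/p_2.
Discretionary income = 195 − 8·16.52 − 6·10.2 = 1.64; q_1* = 8 + 2/3·1.64/16.52 = 8.0662; q_2* = 6 + 1/3·1.64/10.2 = 6.0536.
Utility at the optimum: U(8.0662, 6.0536) = 0.0278.

V = 0.0278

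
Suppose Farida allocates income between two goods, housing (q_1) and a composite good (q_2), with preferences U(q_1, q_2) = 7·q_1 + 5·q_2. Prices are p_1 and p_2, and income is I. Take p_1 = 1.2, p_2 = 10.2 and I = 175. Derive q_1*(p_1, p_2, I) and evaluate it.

Perfect substitutes: compare marginal utility per dollar. 7/p_1 vs 5/p_2 → 5.8333 vs 0.4902.
q_1 gives more utility per dollar, so spend all income on q_1: q_1* = I/p_1, q_2* = 0.
Numerically: q_1* = 145.8333, q_2* = 0.

q_1* = 145.8333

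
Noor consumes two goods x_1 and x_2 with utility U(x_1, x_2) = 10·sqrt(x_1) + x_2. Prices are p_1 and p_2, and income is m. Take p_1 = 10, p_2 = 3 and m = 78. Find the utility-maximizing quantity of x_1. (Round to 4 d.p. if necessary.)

Thus x_1* = (5·p_2/p_1)² — independent of m — with the rest of income spent on x_2.
Plugging in: x_1* = (5·3/10)² = 2.25.

x_1* = 2.25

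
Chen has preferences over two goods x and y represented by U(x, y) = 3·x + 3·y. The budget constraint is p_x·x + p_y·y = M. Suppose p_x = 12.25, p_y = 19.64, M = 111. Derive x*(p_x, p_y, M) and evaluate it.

x* = 9.0612

Perfect substitutes: compare marginal utility per dollar. 3/p_x vs 3/p_y → 0.2449 vs 0.1527.
x gives more utility per dollar, so spend all income on x: x* = M/p_x, y* = 0.
Numerically: x* = 9.0612, y* = 0.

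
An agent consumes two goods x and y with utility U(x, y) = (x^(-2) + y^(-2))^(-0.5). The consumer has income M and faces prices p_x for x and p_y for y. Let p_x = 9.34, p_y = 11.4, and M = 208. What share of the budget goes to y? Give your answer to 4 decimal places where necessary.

share on y = 0.5332

MU_x ∝ x^(-3), MU_y ∝ y^(-3), so MRS = (y/x)^(3) = p_x/p_y.
Solve for the ratio: y/x = [p_x/p_y]^(1/3).
With the ratio pinned down, the budget gives x* = M/(p_x + p_y·(y/x)) and y* = (y/x)·x*.
Numerically y/x = 0.935723, so x* = 208/(9.34 + 11.4·0.935723) = 10.3962 and y* = 0.935723·10.3962 = 9.728.
Expenditure on y: 11.4·9.728 = 110.8992; share = 0.5332.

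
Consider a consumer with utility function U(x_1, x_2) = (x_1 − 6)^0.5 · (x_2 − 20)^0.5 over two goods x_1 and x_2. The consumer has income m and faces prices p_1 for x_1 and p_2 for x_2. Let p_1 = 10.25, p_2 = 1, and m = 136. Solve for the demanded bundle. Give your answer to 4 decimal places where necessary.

x_1* = 8.6585, x_2* = 47.25

Let x_1' = x_1−6, x_2' = x_2−20. MRS = x_2'/x_1' = p_1/p_2.
Substituting into the budget: x_1* = 6 + 0.5·(m − 6·p_1 − 20·p_2)/p_1, and x_2* = 20 + 0.5·(…)/p_2.
Discretionary income = 136 − 6·10.25 − 20·1 = 54.5; x_1* = 6 + 0.5·54.5/10.25 = 8.6585; x_2* = 20 + 0.5·54.5/1 = 47.25.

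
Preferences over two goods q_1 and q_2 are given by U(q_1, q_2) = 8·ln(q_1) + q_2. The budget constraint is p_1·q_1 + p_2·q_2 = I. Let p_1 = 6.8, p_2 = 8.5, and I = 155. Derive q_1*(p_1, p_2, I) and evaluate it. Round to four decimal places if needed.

Set MRS = p_1/p_2: (8/q_1)/1 = p_1/p_2.
So q_1*(p_1,p_2) = 8·p_2/p_1, independent of income; and q_2* = (I − 8·p_2)/p_2.
At the given prices: q_1* = 8·8.5/6.8 = 10.

q_1* = 10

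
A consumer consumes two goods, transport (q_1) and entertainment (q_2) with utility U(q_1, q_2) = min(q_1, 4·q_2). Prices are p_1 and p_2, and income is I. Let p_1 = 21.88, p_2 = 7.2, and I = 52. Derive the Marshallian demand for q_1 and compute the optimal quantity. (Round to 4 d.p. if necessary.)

q_1* = 2.1959

Leontief preferences: the optimum is at the kink where q_1/4 = q_2/1, i.e. q_2 = (1/4)·q_1.
Budget: p_1·q_1 + p_2·(1/4)·q_1 = I, so (4·p_1 + p_2)·q_1 = 4·I.
Demand: q_1*(p_1,p_2,I) = 4·I/(4·p_1 + p_2), q_2* = I/(4·p_1 + p_2).
Here 4·21.88 + 7.2 = 94.72, giving q_1* = 2.1959.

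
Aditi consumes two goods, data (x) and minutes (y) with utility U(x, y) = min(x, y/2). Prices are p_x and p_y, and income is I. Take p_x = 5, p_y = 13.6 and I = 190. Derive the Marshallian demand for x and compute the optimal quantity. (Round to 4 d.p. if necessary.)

x* = 5.9006

With perfect complements, no substitution: consume in ratio x:y = 1:2.
Budget: p_x·x + p_y·2·x = I, so (p_x + 2·p_y)·x = I.
Demand: x*(p_x,p_y,I) = I/(p_x + 2·p_y), y* = 2·I/(p_x + 2·p_y).
Here 5 + 2·13.6 = 32.2, giving x* = 5.9006.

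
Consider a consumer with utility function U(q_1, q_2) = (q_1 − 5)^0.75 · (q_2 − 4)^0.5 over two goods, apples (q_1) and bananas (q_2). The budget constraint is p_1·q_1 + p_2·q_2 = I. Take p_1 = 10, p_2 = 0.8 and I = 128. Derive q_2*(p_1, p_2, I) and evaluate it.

This is Cobb-Douglas in (q_1−5, q_2−4): tangency gives 0.75·p_2·(q_2−4) = 0.5·p_1·(q_1−5).
Substituting into the budget: q_1* = 5 + 0.6·(I − 5·p_1 − 4·p_2)/p_1, and q_2* = 4 + 0.4·(…)/p_2.
Discretionary income = 128 − 5·10 − 4·0.8 = 74.8; q_2* = 4 + 0.4·74.8/0.8 = 41.4.

q_2* = 41.4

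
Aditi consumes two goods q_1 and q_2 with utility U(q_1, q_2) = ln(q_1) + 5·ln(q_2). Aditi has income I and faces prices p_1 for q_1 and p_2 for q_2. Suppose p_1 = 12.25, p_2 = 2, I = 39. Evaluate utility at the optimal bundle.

MU_q_1/MU_q_2 = (q_2)/(5·q_1); tangency sets this equal to p_1/p_2.
Rearranging, p_2·q_2 = 5·p_1·q_1. Substituting into the budget gives p_1·q_1·(1 + 5) = I.
Demand: q_1*(p_1,p_2,I) = 1/6·I/p_1 and q_2* = 5/6·I/p_2.
At p_1=12.25, p_2=2, I=39: q_1* = 1/6·39/12.25 = 0.5306, q_2* = 16.25.
Utility at the optimum: U(0.5306, 16.25) = 13.3067.

V = 13.3067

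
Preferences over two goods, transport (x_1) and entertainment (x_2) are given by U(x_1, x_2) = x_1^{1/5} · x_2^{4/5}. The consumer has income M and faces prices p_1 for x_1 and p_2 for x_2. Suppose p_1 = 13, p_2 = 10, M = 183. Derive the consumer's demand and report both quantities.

x_1* = 2.8154, x_2* = 14.64

The MRS is (1/4)·x_2/x_1. Set MRS = p_1/p_2.
Rearranging, p_2·x_2 = 4·p_1·x_1. Substituting into the budget gives p_1·x_1·(1 + 4) = M.
Demand: x_1*(p_1,p_2,M) = 0.2·M/p_1 and x_2* = 0.8·M/p_2.
At p_1=13, p_2=10, M=183: x_1* = 0.2·183/13 = 2.8154, x_2* = 14.64.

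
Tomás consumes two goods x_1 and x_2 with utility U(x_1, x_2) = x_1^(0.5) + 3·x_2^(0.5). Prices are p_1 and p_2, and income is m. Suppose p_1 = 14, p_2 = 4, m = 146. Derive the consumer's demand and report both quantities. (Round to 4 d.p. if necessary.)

Numerically x_2/x_1 = 110.25, so x_1* = 146/(14 + 4·110.25) = 0.3209 and x_2* = 110.25·0.3209 = 35.3769.

x_1* = 0.3209, x_2* = 35.3769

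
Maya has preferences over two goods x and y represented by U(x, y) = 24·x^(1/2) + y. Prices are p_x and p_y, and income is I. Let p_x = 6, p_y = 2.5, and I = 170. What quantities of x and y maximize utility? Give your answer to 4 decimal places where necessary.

Solve: √x = 12·p_y/p_x, so x*(p_x,p_y) = (12·p_y/p_x)², and y* = (I − p_x·x*)/p_y.
Plugging in: x* = (12·2.5/6)² = 25, y* = 8.

x* = 25, y* = 8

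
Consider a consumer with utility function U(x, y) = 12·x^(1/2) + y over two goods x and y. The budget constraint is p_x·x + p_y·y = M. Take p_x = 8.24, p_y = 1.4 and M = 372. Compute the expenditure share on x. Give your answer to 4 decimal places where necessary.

share on x = 0.023

Plugging in: x* = (6·1.4/8.24)² = 1.0392, y* = 259.5978.
Expenditure on x: 8.24·1.0392 = 8.5631; share = 0.023.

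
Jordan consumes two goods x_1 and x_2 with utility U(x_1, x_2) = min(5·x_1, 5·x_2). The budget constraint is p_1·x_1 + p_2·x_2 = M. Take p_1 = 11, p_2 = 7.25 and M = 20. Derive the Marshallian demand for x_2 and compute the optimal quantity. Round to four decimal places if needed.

Leontief preferences: the optimum is at the kink where x_1/5 = x_2/5, i.e. x_2 = x_1.
Budget: p_1·x_1 + p_2·x_1 = M, so (5·p_1 + 5·p_2)·x_1 = 5·M.
Demand: x_1*(p_1,p_2,M) = 5·M/(5·p_1 + 5·p_2), x_2* = 5·M/(5·p_1 + 5·p_2).
Here 5·11 + 5·7.25 = 91.25, giving x_2* = 1.0959.

x_2* = 1.0959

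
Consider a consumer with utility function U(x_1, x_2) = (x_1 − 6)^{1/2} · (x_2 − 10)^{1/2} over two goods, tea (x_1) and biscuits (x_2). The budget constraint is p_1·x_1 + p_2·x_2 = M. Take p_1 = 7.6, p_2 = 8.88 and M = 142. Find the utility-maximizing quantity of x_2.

MRS = (x_2−10)/(x_1−6). Tangency with p_1/p_2 gives x_2−10 = (p_1/p_2)·(x_1−6).
Substituting into the budget: x_1* = 6 + 0.5·(M − 6·p_1 − 10·p_2)/p_1, and x_2* = 10 + 0.5·(…)/p_2.
Discretionary income = 142 − 6·7.6 − 10·8.88 = 7.6; x_2* = 10 + 0.5·7.6/8.88 = 10.4279.

x_2* = 10.4279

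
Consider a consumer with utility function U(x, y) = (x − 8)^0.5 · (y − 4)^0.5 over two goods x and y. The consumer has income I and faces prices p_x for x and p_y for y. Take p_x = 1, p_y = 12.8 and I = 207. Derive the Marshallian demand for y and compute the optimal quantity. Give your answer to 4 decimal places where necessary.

y* = 9.7734

Let x' = x−8, y' = y−4. MRS = y'/x' = p_x/p_y.
After buying the subsistence bundle (8, 4), a share 0.5 of the remaining income goes to x: x* = 8 + 0.5·(I − 8p_x − 4p_y)/p_x.
Discretionary income = 207 − 8·1 − 4·12.8 = 147.8; y* = 4 + 0.5·147.8/12.8 = 9.7734.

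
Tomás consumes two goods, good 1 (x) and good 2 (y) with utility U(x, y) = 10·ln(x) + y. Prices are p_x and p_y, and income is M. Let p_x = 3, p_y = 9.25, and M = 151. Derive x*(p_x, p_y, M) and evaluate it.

Set MRS = p_x/p_y: (10/x)/1 = p_x/p_y.
So x*(p_x,p_y) = 10·p_y/p_x, independent of income; and y* = (M − 10·p_y)/p_y.
At the given prices: x* = 10·9.25/3 = 30.8333.

x* = 30.8333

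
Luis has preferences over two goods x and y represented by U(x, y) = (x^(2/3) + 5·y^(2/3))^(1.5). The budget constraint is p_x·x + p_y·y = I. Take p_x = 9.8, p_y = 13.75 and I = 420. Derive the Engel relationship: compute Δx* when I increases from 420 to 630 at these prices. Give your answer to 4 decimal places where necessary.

Δx* = 0.3322

MRS = MU_x/MU_y = (1/5)·(y/x)^(1/3). Set equal to p_x/p_y.
Solve for the ratio: y/x = [5·p_x/p_y]^(3).
With the ratio pinned down, the budget gives x* = I/(p_x + p_y·(y/x)) and y* = (y/x)·x*.
Numerically y/x = 45.256415, so x* = 420/(9.8 + 13.75·45.256415) = 0.6645.
At I' = 630: x* = 0.9967. Change: 0.9967 − 0.6645 = 0.3322.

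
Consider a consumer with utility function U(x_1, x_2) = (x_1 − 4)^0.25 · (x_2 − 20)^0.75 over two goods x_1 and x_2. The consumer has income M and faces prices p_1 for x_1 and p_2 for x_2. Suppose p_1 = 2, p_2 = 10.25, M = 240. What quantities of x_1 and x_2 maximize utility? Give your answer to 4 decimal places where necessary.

Let x_1' = x_1−4, x_2' = x_2−20. MRS = (1/3)·x_2'/x_1' = p_1/p_2.
After buying the subsistence bundle (4, 20), a share 0.25 of the remaining income goes to x_1: x_1* = 4 + 0.25·(M − 4p_1 − 20p_2)/p_1.
Discretionary income = 240 − 4·2 − 20·10.25 = 27; x_1* = 4 + 0.25·27/2 = 7.375; x_2* = 20 + 0.75·27/10.25 = 21.9756.

x_1* = 7.375, x_2* = 21.9756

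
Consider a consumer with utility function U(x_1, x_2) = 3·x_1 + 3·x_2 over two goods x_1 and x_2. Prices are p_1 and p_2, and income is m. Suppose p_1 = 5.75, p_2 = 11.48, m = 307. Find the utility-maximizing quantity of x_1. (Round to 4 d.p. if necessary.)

x_1* = 53.3913

Linear utility — the consumer picks whichever good has higher MU/price: 3/5.75 = 0.5217 vs 3/11.48 = 0.2613.
x_1 gives more utility per dollar, so spend all income on x_1: x_1* = m/p_1, x_2* = 0.
Numerically: x_1* = 53.3913, x_2* = 0.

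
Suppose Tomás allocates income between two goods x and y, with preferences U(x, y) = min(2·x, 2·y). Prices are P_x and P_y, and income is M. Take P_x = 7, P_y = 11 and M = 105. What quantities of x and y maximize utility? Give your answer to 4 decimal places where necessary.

Here 2·7 + 2·11 = 36, giving x* = 5.8333 and y* = 5.8333.

x* = 5.8333, y* = 5.8333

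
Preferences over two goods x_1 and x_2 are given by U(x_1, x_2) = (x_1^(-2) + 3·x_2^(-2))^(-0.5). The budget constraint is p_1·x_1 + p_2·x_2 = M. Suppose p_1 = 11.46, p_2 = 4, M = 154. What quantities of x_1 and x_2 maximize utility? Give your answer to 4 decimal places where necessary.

x_1* = 7.8357, x_2* = 16.0507

MU_x_1 ∝ x_1^(-3), MU_x_2 ∝ 3·x_2^(-3), so MRS = (1/3)·(x_2/x_1)^(3) = p_1/p_2.
Solve for the ratio: x_2/x_1 = [3·p_1/p_2]^(1/3).
With the ratio pinned down, the budget gives x_1* = M/(p_1 + p_2·(x_2/x_1)) and x_2* = (x_2/x_1)·x_1*.
Numerically x_2/x_1 = 2.048402, so x_1* = 154/(11.46 + 4·2.048402) = 7.8357 and x_2* = 2.048402·7.8357 = 16.0507.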